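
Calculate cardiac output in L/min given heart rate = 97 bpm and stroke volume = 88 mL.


CO = HR * SV
CO = 97 * 88 / 1000
CO = 8.536 L/min


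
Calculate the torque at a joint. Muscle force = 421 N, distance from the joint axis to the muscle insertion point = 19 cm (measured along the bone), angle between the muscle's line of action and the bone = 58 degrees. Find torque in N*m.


Torque = F * d * sin(theta)   (moment arm = d*sin(theta))
d = 19 cm = 0.19 m
Torque = 421 * 0.19 * sin(58)
Torque = 67.84 N*m


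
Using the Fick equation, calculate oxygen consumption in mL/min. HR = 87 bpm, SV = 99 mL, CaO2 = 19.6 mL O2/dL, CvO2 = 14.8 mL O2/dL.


CO = HR*SV = 87*99/1000 = 8.613 L/min
a-v O2 diff = 19.6 - 14.8 = 4.8 mL/dL
VO2 = CO * (CaO2-CvO2) * 10 dL/L
VO2 = 8.613 * 4.8 * 10
VO2 = 413.4 mL/min


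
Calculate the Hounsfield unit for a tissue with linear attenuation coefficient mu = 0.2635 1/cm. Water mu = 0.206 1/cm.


HU = ((mu_tissue - mu_water) / mu_water) * 1000
HU = ((0.2635 - 0.206) / 0.206) * 1000
HU = 279.1


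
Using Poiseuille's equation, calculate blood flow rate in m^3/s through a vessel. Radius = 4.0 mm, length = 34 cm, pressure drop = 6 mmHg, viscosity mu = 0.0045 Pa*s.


Q = pi*r^4*dP / (8*mu*L)
r = 0.004 m, L = 0.34 m
dP = 6 mmHg = 799.932 Pa
Q = 5.2561e-05 m^3/s


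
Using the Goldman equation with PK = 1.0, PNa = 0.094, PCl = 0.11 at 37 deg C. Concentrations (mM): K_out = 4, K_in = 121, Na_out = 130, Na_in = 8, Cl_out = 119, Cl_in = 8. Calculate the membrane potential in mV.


Vm = (RT/F)*ln((PK*Ko + PNa*Nao + PCl*Cli)/(PK*Ki + PNa*Nai + PCl*Clo))
Numer = 17.1, Denom = 134.842
Vm = -55.19 mV


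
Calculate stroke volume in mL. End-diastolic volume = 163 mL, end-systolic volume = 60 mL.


SV = EDV - ESV
SV = 163 - 60
SV = 103 mL


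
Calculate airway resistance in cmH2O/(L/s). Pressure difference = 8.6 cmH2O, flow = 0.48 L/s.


R = dP / flow
R = 8.6 / 0.48
R = 17.92 cmH2O/(L/s)


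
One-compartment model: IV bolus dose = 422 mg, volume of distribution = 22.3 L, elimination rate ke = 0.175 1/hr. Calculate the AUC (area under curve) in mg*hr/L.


C0 = Dose/Vd = 422/22.3 = 18.9238 mg/L
AUC = C0/ke = 18.9238/0.175
AUC = 108.1 mg*hr/L


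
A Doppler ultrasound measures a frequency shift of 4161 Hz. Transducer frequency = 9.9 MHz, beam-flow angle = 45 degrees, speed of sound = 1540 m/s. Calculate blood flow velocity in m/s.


v = fd * c / (2 * f0 * cos(theta))
v = 4161 * 1540 / (2 * 9.9000e+06 * cos(45))
v = 0.4577 m/s


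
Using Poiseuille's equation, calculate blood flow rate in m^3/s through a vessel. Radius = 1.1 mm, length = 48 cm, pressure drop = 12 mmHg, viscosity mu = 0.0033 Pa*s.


Q = pi*r^4*dP / (8*mu*L)
r = 0.0011 m, L = 0.48 m
dP = 12 mmHg = 1599.864 Pa
Q = 5.8071e-07 m^3/s


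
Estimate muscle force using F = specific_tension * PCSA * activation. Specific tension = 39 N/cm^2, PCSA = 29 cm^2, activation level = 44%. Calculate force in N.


F = sigma * PCSA * activation
F = 39 * 29 * 0.44
F = 497.6 N


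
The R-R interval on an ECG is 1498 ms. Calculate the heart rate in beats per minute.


HR = 60 / RR_interval(s)
RR = 1498 ms = 1.498 s
HR = 60 / 1.498 = 40.05 bpm


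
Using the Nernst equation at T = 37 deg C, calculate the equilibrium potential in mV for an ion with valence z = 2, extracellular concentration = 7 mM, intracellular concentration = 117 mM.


E = (RT/(zF)) * ln(C_out/C_in)
T = 37 + 273.15 = 310.15 K
E = (8.314 * 310.15 / (2 * 96485)) * ln(7/117)
E = -37.63 mV


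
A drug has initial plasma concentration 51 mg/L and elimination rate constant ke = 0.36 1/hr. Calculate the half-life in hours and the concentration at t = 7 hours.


t_half = ln(2) / ke = 0.693147 / 0.36 = 1.925 hr
C(t) = C0 * exp(-ke*t) = 51 * exp(-0.36*7)
C(7) = 4.103 mg/L


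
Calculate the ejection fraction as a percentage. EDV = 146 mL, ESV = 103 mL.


SV = EDV - ESV = 146 - 103 = 43 mL
EF = SV/EDV * 100 = 43/146 * 100
EF = 29.45%


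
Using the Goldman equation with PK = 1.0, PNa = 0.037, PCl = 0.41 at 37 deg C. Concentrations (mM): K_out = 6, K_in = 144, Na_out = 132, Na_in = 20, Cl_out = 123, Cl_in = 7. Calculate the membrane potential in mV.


Vm = (RT/F)*ln((PK*Ko + PNa*Nao + PCl*Cli)/(PK*Ki + PNa*Nai + PCl*Clo))
Numer = 13.754, Denom = 195.17
Vm = -70.89 mV


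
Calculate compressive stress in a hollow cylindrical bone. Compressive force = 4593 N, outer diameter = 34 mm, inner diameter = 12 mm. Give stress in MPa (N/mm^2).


A = pi*(r_o^2 - r_i^2)
r_o = 17 mm, r_i = 6 mm
A = 794.823 mm^2
sigma = F/A = 4593 / 794.823
sigma = 5.779 MPa


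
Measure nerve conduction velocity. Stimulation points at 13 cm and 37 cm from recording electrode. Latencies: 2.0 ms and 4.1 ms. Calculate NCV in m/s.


Distance = (37 - 13) / 100 = 0.24 m
dt = (4.1 - 2.0) / 1000 = 0.0021 s
NCV = dist / dt = 114.3 m/s


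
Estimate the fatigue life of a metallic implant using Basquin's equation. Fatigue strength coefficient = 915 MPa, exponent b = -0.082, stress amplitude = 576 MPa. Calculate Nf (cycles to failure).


sigma_a = sigma_f' * (2Nf)^b
2Nf = (sigma_a/sigma_f')^(1/b)
2Nf = (576/915)^(1/-0.082)
2Nf = 282.61979
Nf = 141.3


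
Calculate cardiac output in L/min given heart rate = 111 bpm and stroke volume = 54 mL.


CO = HR * SV
CO = 111 * 54 / 1000
CO = 5.994 L/min


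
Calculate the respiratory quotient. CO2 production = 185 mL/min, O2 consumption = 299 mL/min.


RQ = VCO2 / VO2
RQ = 185 / 299
RQ = 0.6187


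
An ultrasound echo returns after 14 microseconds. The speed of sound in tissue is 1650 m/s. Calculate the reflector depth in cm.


depth = c * t / 2
t = 14 us = 1.4000e-05 s
depth = 1650 * 1.4000e-05 / 2
depth = 0.01155 m = 1.155 cm


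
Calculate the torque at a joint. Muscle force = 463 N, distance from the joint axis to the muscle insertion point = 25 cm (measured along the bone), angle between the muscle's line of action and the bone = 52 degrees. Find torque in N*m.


Torque = F * d * sin(theta)   (moment arm = d*sin(theta))
d = 25 cm = 0.25 m
Torque = 463 * 0.25 * sin(52)
Torque = 91.21 N*m


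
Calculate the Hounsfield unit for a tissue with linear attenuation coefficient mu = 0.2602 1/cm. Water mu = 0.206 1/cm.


HU = ((mu_tissue - mu_water) / mu_water) * 1000
HU = ((0.2602 - 0.206) / 0.206) * 1000
HU = 263.1


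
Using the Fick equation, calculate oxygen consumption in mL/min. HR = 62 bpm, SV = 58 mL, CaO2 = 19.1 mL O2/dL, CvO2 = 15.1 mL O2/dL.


CO = HR*SV = 62*58/1000 = 3.596 L/min
a-v O2 diff = 19.1 - 15.1 = 4 mL/dL
VO2 = CO * (CaO2-CvO2) * 10 dL/L
VO2 = 3.596 * 4 * 10
VO2 = 143.8 mL/min


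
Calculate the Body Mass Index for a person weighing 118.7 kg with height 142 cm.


BMI = weight / height^2
height = 142 cm = 1.42 m
BMI = 118.7 / 1.42^2
BMI = 58.87 kg/m^2


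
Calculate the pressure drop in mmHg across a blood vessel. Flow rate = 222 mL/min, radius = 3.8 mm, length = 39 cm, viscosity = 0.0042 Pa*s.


dP = 8*mu*L*Q / (pi*r^4)
Q = 222 mL/min = 3.7e-06 m^3/s
dP = 74.0153 Pa = 74.0153 / 133.322 mmHg = 0.5552 mmHg


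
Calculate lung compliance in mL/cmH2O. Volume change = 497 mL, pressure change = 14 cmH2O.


C = dV / dP
C = 497 / 14
C = 35.5 mL/cmH2O


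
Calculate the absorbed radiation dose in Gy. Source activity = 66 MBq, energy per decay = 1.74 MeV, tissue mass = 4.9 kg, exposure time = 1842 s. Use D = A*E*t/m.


A = 66 MBq = 6.6000e+07 Bq
E = 1.74 MeV = 2.78748e-13 J
D = A*E*t/m = 6.6000e+07*2.78748e-13*1842/4.9
D = 0.006916 Gy


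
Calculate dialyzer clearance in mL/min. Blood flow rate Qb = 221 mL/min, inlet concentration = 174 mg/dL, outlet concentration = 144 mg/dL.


K = Qb * (Cb_in - Cb_out) / Cb_in
K = 221 * (174 - 144) / 174
K = 38.1 mL/min


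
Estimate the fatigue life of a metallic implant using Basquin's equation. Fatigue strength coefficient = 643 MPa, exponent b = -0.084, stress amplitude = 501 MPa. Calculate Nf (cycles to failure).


sigma_a = sigma_f' * (2Nf)^b
2Nf = (sigma_a/sigma_f')^(1/b)
2Nf = (501/643)^(1/-0.084)
2Nf = 19.505528
Nf = 9.753


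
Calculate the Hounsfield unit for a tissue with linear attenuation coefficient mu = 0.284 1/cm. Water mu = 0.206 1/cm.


HU = ((mu_tissue - mu_water) / mu_water) * 1000
HU = ((0.284 - 0.206) / 0.206) * 1000
HU = 378.6


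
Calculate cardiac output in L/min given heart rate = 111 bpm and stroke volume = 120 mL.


CO = HR * SV
CO = 111 * 120 / 1000
CO = 13.32 L/min


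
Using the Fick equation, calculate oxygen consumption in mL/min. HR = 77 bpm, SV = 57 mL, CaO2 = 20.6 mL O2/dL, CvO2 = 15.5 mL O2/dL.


CO = HR*SV = 77*57/1000 = 4.389 L/min
a-v O2 diff = 20.6 - 15.5 = 5.1 mL/dL
VO2 = CO * (CaO2-CvO2) * 10 dL/L
VO2 = 4.389 * 5.1 * 10
VO2 = 223.8 mL/min


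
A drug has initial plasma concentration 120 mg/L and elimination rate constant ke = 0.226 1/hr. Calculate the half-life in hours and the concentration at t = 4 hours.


t_half = ln(2) / ke = 0.693147 / 0.226 = 3.067 hr
C(t) = C0 * exp(-ke*t) = 120 * exp(-0.226*4)
C(4) = 48.59 mg/L


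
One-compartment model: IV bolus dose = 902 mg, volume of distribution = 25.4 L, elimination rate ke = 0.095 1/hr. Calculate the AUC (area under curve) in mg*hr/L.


C0 = Dose/Vd = 902/25.4 = 35.5118 mg/L
AUC = C0/ke = 35.5118/0.095
AUC = 373.8 mg*hr/L


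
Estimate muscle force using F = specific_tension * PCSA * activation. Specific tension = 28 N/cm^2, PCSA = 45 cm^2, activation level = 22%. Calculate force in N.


F = sigma * PCSA * activation
F = 28 * 45 * 0.22
F = 277.2 N


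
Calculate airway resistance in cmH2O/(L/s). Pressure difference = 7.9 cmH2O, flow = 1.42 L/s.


R = dP / flow
R = 7.9 / 1.42
R = 5.563 cmH2O/(L/s)


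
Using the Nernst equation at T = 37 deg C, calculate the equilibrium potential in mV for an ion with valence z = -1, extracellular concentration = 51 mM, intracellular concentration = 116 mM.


E = (RT/(zF)) * ln(C_out/C_in)
T = 37 + 273.15 = 310.15 K
E = (8.314 * 310.15 / (-1 * 96485)) * ln(51/116)
E = 21.96 mV


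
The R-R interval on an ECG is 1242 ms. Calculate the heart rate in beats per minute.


HR = 60 / RR_interval(s)
RR = 1242 ms = 1.242 s
HR = 60 / 1.242 = 48.31 bpm


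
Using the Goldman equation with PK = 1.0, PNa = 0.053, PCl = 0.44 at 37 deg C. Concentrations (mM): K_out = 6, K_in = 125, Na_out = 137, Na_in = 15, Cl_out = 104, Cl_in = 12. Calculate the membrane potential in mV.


Vm = (RT/F)*ln((PK*Ko + PNa*Nao + PCl*Cli)/(PK*Ki + PNa*Nai + PCl*Clo))
Numer = 18.541, Denom = 171.555
Vm = -59.46 mV


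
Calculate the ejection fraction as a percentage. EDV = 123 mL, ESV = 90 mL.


SV = EDV - ESV = 123 - 90 = 33 mL
EF = SV/EDV * 100 = 33/123 * 100
EF = 26.83%


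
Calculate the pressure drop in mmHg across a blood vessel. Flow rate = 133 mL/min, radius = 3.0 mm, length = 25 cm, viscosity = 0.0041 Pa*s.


dP = 8*mu*L*Q / (pi*r^4)
Q = 133 mL/min = 2.21667e-06 m^3/s
dP = 71.4299 Pa = 71.4299 / 133.322 mmHg = 0.5358 mmHg


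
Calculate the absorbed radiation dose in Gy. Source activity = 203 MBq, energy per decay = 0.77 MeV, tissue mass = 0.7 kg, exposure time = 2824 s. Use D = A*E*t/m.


A = 203 MBq = 2.0300e+08 Bq
E = 0.77 MeV = 1.23354e-13 J
D = A*E*t/m = 2.0300e+08*1.23354e-13*2824/0.7
D = 0.101 Gy


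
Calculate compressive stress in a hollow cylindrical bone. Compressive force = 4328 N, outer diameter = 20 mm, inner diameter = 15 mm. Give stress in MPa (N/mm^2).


A = pi*(r_o^2 - r_i^2)
r_o = 10 mm, r_i = 7.5 mm
A = 137.445 mm^2
sigma = F/A = 4328 / 137.445
sigma = 31.49 MPa


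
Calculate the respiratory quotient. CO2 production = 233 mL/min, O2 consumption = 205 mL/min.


RQ = VCO2 / VO2
RQ = 233 / 205
RQ = 1.137


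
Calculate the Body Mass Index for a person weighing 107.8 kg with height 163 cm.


BMI = weight / height^2
height = 163 cm = 1.63 m
BMI = 107.8 / 1.63^2
BMI = 40.57 kg/m^2


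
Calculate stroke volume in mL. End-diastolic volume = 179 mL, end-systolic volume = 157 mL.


SV = EDV - ESV
SV = 179 - 157
SV = 22 mL


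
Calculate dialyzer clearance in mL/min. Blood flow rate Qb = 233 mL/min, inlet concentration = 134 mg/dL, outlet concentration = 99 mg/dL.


K = Qb * (Cb_in - Cb_out) / Cb_in
K = 233 * (134 - 99) / 134
K = 60.86 mL/min


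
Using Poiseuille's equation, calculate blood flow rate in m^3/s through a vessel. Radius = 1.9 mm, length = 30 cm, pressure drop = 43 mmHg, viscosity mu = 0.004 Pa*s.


Q = pi*r^4*dP / (8*mu*L)
r = 0.0019 m, L = 0.3 m
dP = 43 mmHg = 5732.846 Pa
Q = 2.4449e-05 m^3/s


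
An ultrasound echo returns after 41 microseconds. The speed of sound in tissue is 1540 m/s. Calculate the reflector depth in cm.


depth = c * t / 2
t = 41 us = 4.1000e-05 s
depth = 1540 * 4.1000e-05 / 2
depth = 0.03157 m = 3.157 cm


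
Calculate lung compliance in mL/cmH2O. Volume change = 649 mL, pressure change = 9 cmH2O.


C = dV / dP
C = 649 / 9
C = 72.11 mL/cmH2O


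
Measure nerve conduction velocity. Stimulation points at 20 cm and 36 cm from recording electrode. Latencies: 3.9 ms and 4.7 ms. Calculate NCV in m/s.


Distance = (36 - 20) / 100 = 0.16 m
dt = (4.7 - 3.9) / 1000 = 8.0000e-04 s
NCV = dist / dt = 200 m/s


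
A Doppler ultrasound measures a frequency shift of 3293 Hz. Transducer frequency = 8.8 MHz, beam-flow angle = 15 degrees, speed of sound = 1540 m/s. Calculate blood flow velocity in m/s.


v = fd * c / (2 * f0 * cos(theta))
v = 3293 * 1540 / (2 * 8.8000e+06 * cos(15))
v = 0.2983 m/s


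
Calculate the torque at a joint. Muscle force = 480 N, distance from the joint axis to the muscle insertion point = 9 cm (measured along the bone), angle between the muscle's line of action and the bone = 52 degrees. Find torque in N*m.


Torque = F * d * sin(theta)   (moment arm = d*sin(theta))
d = 9 cm = 0.09 m
Torque = 480 * 0.09 * sin(52)
Torque = 34.04 N*m


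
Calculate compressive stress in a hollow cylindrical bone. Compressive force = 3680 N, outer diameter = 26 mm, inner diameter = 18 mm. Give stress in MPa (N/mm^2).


A = pi*(r_o^2 - r_i^2)
r_o = 13 mm, r_i = 9 mm
A = 276.46 mm^2
sigma = F/A = 3680 / 276.46
sigma = 13.31 MPa


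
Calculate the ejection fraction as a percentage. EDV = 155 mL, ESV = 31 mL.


SV = EDV - ESV = 155 - 31 = 124 mL
EF = SV/EDV * 100 = 124/155 * 100
EF = 80%


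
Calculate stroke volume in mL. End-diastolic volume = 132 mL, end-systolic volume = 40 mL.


SV = EDV - ESV
SV = 132 - 40
SV = 92 mL


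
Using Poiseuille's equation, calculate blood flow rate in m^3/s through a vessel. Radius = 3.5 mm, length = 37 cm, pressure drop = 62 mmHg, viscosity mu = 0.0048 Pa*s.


Q = pi*r^4*dP / (8*mu*L)
r = 0.0035 m, L = 0.37 m
dP = 62 mmHg = 8265.964 Pa
Q = 2.7427e-04 m^3/s


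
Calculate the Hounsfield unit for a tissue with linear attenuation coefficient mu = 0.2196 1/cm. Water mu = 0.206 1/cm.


HU = ((mu_tissue - mu_water) / mu_water) * 1000
HU = ((0.2196 - 0.206) / 0.206) * 1000
HU = 66.02


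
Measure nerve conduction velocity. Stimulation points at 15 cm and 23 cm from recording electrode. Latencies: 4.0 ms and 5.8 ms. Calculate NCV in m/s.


Distance = (23 - 15) / 100 = 0.08 m
dt = (5.8 - 4.0) / 1000 = 0.0018 s
NCV = dist / dt = 44.44 m/s


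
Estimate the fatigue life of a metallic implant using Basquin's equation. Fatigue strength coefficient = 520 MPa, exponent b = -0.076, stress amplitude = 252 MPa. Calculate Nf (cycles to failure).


sigma_a = sigma_f' * (2Nf)^b
2Nf = (sigma_a/sigma_f')^(1/b)
2Nf = (252/520)^(1/-0.076)
2Nf = 13788.295
Nf = 6894


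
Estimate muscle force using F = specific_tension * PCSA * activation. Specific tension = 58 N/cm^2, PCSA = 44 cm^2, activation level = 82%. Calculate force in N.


F = sigma * PCSA * activation
F = 58 * 44 * 0.82
F = 2093 N


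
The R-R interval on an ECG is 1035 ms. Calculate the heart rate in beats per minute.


HR = 60 / RR_interval(s)
RR = 1035 ms = 1.035 s
HR = 60 / 1.035 = 57.97 bpm


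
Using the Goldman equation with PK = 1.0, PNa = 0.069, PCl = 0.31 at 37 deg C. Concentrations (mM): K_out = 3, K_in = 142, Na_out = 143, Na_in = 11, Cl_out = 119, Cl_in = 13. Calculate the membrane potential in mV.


Vm = (RT/F)*ln((PK*Ko + PNa*Nao + PCl*Cli)/(PK*Ki + PNa*Nai + PCl*Clo))
Numer = 16.897, Denom = 179.649
Vm = -63.18 mV


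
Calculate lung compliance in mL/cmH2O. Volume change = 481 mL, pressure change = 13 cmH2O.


C = dV / dP
C = 481 / 13
C = 37 mL/cmH2O


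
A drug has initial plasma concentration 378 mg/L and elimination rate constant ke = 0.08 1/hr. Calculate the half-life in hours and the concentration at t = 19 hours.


t_half = ln(2) / ke = 0.693147 / 0.08 = 8.664 hr
C(t) = C0 * exp(-ke*t) = 378 * exp(-0.08*19)
C(19) = 82.67 mg/L


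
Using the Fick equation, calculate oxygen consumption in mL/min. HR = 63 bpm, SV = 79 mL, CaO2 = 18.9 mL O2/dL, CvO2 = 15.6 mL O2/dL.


CO = HR*SV = 63*79/1000 = 4.977 L/min
a-v O2 diff = 18.9 - 15.6 = 3.3 mL/dL
VO2 = CO * (CaO2-CvO2) * 10 dL/L
VO2 = 4.977 * 3.3 * 10
VO2 = 164.2 mL/min


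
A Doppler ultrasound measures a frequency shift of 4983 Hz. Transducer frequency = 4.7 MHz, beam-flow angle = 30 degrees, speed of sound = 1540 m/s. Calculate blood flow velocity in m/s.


v = fd * c / (2 * f0 * cos(theta))
v = 4983 * 1540 / (2 * 4.7000e+06 * cos(30))
v = 0.9427 m/s


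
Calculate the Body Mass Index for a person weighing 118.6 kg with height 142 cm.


BMI = weight / height^2
height = 142 cm = 1.42 m
BMI = 118.6 / 1.42^2
BMI = 58.82 kg/m^2


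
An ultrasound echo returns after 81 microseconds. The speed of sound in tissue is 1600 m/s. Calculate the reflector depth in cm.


depth = c * t / 2
t = 81 us = 8.1000e-05 s
depth = 1600 * 8.1000e-05 / 2
depth = 0.0648 m = 6.48 cm


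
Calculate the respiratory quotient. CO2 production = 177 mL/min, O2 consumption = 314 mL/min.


RQ = VCO2 / VO2
RQ = 177 / 314
RQ = 0.5637


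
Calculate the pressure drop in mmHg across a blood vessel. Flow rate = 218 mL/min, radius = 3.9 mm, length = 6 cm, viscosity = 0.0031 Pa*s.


dP = 8*mu*L*Q / (pi*r^4)
Q = 218 mL/min = 3.63333e-06 m^3/s
dP = 7.43874 Pa = 7.43874 / 133.322 mmHg = 0.0558 mmHg


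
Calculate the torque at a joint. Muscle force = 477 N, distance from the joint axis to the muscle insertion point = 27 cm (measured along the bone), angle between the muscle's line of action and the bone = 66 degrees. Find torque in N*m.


Torque = F * d * sin(theta)   (moment arm = d*sin(theta))
d = 27 cm = 0.27 m
Torque = 477 * 0.27 * sin(66)
Torque = 117.7 N*m


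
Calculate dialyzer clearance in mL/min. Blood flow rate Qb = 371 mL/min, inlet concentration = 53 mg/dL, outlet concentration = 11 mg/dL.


K = Qb * (Cb_in - Cb_out) / Cb_in
K = 371 * (53 - 11) / 53
K = 294 mL/min


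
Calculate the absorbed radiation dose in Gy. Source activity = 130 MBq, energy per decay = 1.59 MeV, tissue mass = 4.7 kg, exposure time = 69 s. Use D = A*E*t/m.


A = 130 MBq = 1.3000e+08 Bq
E = 1.59 MeV = 2.54718e-13 J
D = A*E*t/m = 1.3000e+08*2.54718e-13*69/4.7
D = 4.8613e-04 Gy


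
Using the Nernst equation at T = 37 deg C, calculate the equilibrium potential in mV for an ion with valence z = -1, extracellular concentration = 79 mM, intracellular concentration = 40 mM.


E = (RT/(zF)) * ln(C_out/C_in)
T = 37 + 273.15 = 310.15 K
E = (8.314 * 310.15 / (-1 * 96485)) * ln(79/40)
E = -18.19 mV


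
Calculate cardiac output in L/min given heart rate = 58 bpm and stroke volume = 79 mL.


CO = HR * SV
CO = 58 * 79 / 1000
CO = 4.582 L/min


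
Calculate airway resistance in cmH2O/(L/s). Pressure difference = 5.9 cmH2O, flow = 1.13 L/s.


R = dP / flow
R = 5.9 / 1.13
R = 5.221 cmH2O/(L/s)


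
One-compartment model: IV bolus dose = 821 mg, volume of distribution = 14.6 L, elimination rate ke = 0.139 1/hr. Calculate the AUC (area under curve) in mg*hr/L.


C0 = Dose/Vd = 821/14.6 = 56.2329 mg/L
AUC = C0/ke = 56.2329/0.139
AUC = 404.6 mg*hr/L


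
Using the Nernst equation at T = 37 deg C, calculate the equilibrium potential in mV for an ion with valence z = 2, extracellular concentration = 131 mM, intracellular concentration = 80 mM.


E = (RT/(zF)) * ln(C_out/C_in)
T = 37 + 273.15 = 310.15 K
E = (8.314 * 310.15 / (2 * 96485)) * ln(131/80)
E = 6.59 mV


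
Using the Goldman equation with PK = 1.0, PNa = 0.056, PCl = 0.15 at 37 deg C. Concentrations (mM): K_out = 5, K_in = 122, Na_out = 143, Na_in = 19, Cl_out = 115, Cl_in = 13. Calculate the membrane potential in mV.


Vm = (RT/F)*ln((PK*Ko + PNa*Nao + PCl*Cli)/(PK*Ki + PNa*Nai + PCl*Clo))
Numer = 14.958, Denom = 140.314
Vm = -59.83 mV


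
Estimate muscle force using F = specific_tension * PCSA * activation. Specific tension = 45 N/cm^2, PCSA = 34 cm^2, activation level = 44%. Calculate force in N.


F = sigma * PCSA * activation
F = 45 * 34 * 0.44
F = 673.2 N


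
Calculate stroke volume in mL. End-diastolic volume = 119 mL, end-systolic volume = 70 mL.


SV = EDV - ESV
SV = 119 - 70
SV = 49 mL


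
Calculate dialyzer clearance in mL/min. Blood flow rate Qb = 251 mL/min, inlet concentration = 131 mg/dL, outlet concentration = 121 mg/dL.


K = Qb * (Cb_in - Cb_out) / Cb_in
K = 251 * (131 - 121) / 131
K = 19.16 mL/min


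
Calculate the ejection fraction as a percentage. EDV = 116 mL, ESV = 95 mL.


SV = EDV - ESV = 116 - 95 = 21 mL
EF = SV/EDV * 100 = 21/116 * 100
EF = 18.1%


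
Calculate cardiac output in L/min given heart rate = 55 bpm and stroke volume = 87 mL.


CO = HR * SV
CO = 55 * 87 / 1000
CO = 4.785 L/min


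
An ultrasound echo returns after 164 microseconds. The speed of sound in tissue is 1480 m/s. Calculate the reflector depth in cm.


depth = c * t / 2
t = 164 us = 1.6400e-04 s
depth = 1480 * 1.6400e-04 / 2
depth = 0.12136 m = 12.136 cm


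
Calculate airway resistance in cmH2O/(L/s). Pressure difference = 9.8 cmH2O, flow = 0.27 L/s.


R = dP / flow
R = 9.8 / 0.27
R = 36.3 cmH2O/(L/s)


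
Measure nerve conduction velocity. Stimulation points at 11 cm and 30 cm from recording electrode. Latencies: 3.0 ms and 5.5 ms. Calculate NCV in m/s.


Distance = (30 - 11) / 100 = 0.19 m
dt = (5.5 - 3.0) / 1000 = 0.0025 s
NCV = dist / dt = 76 m/s


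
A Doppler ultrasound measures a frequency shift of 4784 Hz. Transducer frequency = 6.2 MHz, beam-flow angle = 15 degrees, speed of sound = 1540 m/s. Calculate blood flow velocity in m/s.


v = fd * c / (2 * f0 * cos(theta))
v = 4784 * 1540 / (2 * 6.2000e+06 * cos(15))
v = 0.6151 m/s


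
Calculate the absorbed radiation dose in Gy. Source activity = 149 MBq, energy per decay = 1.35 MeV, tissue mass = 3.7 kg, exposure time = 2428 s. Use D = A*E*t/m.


A = 149 MBq = 1.4900e+08 Bq
E = 1.35 MeV = 2.1627e-13 J
D = A*E*t/m = 1.4900e+08*2.1627e-13*2428/3.7
D = 0.02115 Gy


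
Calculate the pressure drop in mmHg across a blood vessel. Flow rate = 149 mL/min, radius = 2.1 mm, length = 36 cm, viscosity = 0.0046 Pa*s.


dP = 8*mu*L*Q / (pi*r^4)
Q = 149 mL/min = 2.48333e-06 m^3/s
dP = 538.465 Pa = 538.465 / 133.322 mmHg = 4.039 mmHg


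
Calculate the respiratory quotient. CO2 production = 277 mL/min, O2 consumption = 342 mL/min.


RQ = VCO2 / VO2
RQ = 277 / 342
RQ = 0.8099


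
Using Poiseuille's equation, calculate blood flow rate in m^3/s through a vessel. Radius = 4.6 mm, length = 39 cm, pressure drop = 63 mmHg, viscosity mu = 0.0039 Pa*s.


Q = pi*r^4*dP / (8*mu*L)
r = 0.0046 m, L = 0.39 m
dP = 63 mmHg = 8399.286 Pa
Q = 9.7097e-04 m^3/s


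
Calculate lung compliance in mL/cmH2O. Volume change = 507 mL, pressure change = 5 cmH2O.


C = dV / dP
C = 507 / 5
C = 101.4 mL/cmH2O


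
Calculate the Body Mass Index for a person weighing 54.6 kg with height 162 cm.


BMI = weight / height^2
height = 162 cm = 1.62 m
BMI = 54.6 / 1.62^2
BMI = 20.8 kg/m^2


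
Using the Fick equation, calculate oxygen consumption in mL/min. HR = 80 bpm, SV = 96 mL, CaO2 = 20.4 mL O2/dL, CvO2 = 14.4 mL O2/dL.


CO = HR*SV = 80*96/1000 = 7.68 L/min
a-v O2 diff = 20.4 - 14.4 = 6 mL/dL
VO2 = CO * (CaO2-CvO2) * 10 dL/L
VO2 = 7.68 * 6 * 10
VO2 = 460.8 mL/min


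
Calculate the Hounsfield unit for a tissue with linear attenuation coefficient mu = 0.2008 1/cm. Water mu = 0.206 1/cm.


HU = ((mu_tissue - mu_water) / mu_water) * 1000
HU = ((0.2008 - 0.206) / 0.206) * 1000
HU = -25.24


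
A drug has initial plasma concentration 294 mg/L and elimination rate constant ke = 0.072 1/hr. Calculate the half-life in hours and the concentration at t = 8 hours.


t_half = ln(2) / ke = 0.693147 / 0.072 = 9.627 hr
C(t) = C0 * exp(-ke*t) = 294 * exp(-0.072*8)
C(8) = 165.3 mg/L


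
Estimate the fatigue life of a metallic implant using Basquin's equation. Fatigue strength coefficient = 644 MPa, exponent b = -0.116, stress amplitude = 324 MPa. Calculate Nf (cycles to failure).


sigma_a = sigma_f' * (2Nf)^b
2Nf = (sigma_a/sigma_f')^(1/b)
2Nf = (324/644)^(1/-0.116)
2Nf = 373.16761
Nf = 186.6


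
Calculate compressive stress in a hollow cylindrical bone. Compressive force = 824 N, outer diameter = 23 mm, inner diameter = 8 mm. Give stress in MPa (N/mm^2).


A = pi*(r_o^2 - r_i^2)
r_o = 11.5 mm, r_i = 4 mm
A = 365.21 mm^2
sigma = F/A = 824 / 365.21
sigma = 2.256 MPa


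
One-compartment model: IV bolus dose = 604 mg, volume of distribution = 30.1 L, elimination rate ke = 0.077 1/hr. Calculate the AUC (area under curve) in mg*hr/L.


C0 = Dose/Vd = 604/30.1 = 20.0664 mg/L
AUC = C0/ke = 20.0664/0.077
AUC = 260.6 mg*hr/L


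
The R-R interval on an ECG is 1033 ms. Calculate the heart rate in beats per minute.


HR = 60 / RR_interval(s)
RR = 1033 ms = 1.033 s
HR = 60 / 1.033 = 58.08 bpm


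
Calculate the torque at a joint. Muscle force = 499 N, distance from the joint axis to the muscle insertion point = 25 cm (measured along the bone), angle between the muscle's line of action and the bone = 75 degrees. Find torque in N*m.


Torque = F * d * sin(theta)   (moment arm = d*sin(theta))
d = 25 cm = 0.25 m
Torque = 499 * 0.25 * sin(75)
Torque = 120.5 N*m


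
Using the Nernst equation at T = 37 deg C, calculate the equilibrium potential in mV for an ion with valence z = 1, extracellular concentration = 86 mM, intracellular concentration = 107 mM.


E = (RT/(zF)) * ln(C_out/C_in)
T = 37 + 273.15 = 310.15 K
E = (8.314 * 310.15 / (1 * 96485)) * ln(86/107)
E = -5.839 mV


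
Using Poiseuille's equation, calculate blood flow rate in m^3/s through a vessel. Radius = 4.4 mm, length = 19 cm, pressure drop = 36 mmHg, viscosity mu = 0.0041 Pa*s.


Q = pi*r^4*dP / (8*mu*L)
r = 0.0044 m, L = 0.19 m
dP = 36 mmHg = 4799.592 Pa
Q = 9.0685e-04 m^3/s


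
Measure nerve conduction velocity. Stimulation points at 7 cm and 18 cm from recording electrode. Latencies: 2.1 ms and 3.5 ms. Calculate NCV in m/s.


Distance = (18 - 7) / 100 = 0.11 m
dt = (3.5 - 2.1) / 1000 = 0.0014 s
NCV = dist / dt = 78.57 m/s


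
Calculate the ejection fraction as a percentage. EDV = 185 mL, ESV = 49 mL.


SV = EDV - ESV = 185 - 49 = 136 mL
EF = SV/EDV * 100 = 136/185 * 100
EF = 73.51%


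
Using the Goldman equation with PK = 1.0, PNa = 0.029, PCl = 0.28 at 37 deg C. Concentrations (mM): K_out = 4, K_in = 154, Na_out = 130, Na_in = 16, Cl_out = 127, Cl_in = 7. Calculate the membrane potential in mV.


Vm = (RT/F)*ln((PK*Ko + PNa*Nao + PCl*Cli)/(PK*Ki + PNa*Nai + PCl*Clo))
Numer = 9.73, Denom = 190.024
Vm = -79.43 mV


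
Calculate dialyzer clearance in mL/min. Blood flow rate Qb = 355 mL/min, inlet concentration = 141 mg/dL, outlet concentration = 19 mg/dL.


K = Qb * (Cb_in - Cb_out) / Cb_in
K = 355 * (141 - 19) / 141
K = 307.2 mL/min


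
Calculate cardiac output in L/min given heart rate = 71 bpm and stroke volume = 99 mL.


CO = HR * SV
CO = 71 * 99 / 1000
CO = 7.029 L/min


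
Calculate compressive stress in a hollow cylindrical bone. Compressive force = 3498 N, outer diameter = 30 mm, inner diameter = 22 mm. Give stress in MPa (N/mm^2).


A = pi*(r_o^2 - r_i^2)
r_o = 15 mm, r_i = 11 mm
A = 326.726 mm^2
sigma = F/A = 3498 / 326.726
sigma = 10.71 MPa


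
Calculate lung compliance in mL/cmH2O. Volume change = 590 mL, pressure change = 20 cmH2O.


C = dV / dP
C = 590 / 20
C = 29.5 mL/cmH2O


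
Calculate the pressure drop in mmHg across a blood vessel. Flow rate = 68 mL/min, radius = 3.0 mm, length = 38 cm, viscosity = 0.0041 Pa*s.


dP = 8*mu*L*Q / (pi*r^4)
Q = 68 mL/min = 1.13333e-06 m^3/s
dP = 55.511 Pa = 55.511 / 133.322 mmHg = 0.4164 mmHg


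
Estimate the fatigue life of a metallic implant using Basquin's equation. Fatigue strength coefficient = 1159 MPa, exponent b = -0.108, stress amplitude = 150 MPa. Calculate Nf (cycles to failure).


sigma_a = sigma_f' * (2Nf)^b
2Nf = (sigma_a/sigma_f')^(1/b)
2Nf = (150/1159)^(1/-0.108)
2Nf = 1.6678223e+08
Nf = 8.3391e+07


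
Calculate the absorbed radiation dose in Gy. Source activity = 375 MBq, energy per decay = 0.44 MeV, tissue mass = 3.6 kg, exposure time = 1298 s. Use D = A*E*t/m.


A = 375 MBq = 3.7500e+08 Bq
E = 0.44 MeV = 7.0488e-14 J
D = A*E*t/m = 3.7500e+08*7.0488e-14*1298/3.6
D = 0.009531 Gy


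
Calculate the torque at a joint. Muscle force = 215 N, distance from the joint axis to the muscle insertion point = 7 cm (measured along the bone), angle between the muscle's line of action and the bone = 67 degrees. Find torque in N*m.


Torque = F * d * sin(theta)   (moment arm = d*sin(theta))
d = 7 cm = 0.07 m
Torque = 215 * 0.07 * sin(67)
Torque = 13.85 N*m


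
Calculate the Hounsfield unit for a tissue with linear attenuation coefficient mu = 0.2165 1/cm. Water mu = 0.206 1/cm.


HU = ((mu_tissue - mu_water) / mu_water) * 1000
HU = ((0.2165 - 0.206) / 0.206) * 1000
HU = 50.97


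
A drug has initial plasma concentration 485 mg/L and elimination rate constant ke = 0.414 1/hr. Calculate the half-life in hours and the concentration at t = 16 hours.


t_half = ln(2) / ke = 0.693147 / 0.414 = 1.674 hr
C(t) = C0 * exp(-ke*t) = 485 * exp(-0.414*16)
C(16) = 0.6441 mg/L


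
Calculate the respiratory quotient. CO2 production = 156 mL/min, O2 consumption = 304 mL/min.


RQ = VCO2 / VO2
RQ = 156 / 304
RQ = 0.5132


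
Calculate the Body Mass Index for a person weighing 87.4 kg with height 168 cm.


BMI = weight / height^2
height = 168 cm = 1.68 m
BMI = 87.4 / 1.68^2
BMI = 30.97 kg/m^2


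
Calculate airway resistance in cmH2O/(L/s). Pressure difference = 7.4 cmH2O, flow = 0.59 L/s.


R = dP / flow
R = 7.4 / 0.59
R = 12.54 cmH2O/(L/s)


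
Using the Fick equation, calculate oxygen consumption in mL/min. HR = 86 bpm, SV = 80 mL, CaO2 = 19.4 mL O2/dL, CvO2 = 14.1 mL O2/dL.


CO = HR*SV = 86*80/1000 = 6.88 L/min
a-v O2 diff = 19.4 - 14.1 = 5.3 mL/dL
VO2 = CO * (CaO2-CvO2) * 10 dL/L
VO2 = 6.88 * 5.3 * 10
VO2 = 364.6 mL/min


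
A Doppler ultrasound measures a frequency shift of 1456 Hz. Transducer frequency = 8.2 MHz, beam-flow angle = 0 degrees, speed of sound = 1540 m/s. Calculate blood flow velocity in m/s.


v = fd * c / (2 * f0 * cos(theta))
v = 1456 * 1540 / (2 * 8.2000e+06 * cos(0))
v = 0.1367 m/s


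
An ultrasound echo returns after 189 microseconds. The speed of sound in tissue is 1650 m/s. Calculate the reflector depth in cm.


depth = c * t / 2
t = 189 us = 1.8900e-04 s
depth = 1650 * 1.8900e-04 / 2
depth = 0.155925 m = 15.5925 cm


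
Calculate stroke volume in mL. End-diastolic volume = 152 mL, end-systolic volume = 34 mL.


SV = EDV - ESV
SV = 152 - 34
SV = 118 mL


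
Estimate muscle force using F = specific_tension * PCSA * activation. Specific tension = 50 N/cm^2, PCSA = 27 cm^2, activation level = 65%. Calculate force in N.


F = sigma * PCSA * activation
F = 50 * 27 * 0.65
F = 877.5 N


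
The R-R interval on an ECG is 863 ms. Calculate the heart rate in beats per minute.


HR = 60 / RR_interval(s)
RR = 863 ms = 0.863 s
HR = 60 / 0.863 = 69.52 bpm


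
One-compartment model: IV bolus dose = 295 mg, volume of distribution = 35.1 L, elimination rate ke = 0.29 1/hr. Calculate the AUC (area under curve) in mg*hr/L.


C0 = Dose/Vd = 295/35.1 = 8.40456 mg/L
AUC = C0/ke = 8.40456/0.29
AUC = 28.98 mg*hr/L


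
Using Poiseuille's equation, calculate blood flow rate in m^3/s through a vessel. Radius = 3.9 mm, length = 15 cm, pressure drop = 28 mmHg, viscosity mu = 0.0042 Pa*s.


Q = pi*r^4*dP / (8*mu*L)
r = 0.0039 m, L = 0.15 m
dP = 28 mmHg = 3733.016 Pa
Q = 5.3832e-04 m^3/s


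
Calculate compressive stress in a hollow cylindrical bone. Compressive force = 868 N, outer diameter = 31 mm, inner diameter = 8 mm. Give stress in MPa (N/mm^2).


A = pi*(r_o^2 - r_i^2)
r_o = 15.5 mm, r_i = 4 mm
A = 704.502 mm^2
sigma = F/A = 868 / 704.502
sigma = 1.232 MPa


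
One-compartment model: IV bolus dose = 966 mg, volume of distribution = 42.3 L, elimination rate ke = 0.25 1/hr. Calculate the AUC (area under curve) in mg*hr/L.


C0 = Dose/Vd = 966/42.3 = 22.8369 mg/L
AUC = C0/ke = 22.8369/0.25
AUC = 91.35 mg*hr/L


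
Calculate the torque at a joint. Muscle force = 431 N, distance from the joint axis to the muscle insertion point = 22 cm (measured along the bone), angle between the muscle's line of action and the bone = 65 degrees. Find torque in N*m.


Torque = F * d * sin(theta)   (moment arm = d*sin(theta))
d = 22 cm = 0.22 m
Torque = 431 * 0.22 * sin(65)
Torque = 85.94 N*m


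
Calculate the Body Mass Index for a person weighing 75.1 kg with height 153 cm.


BMI = weight / height^2
height = 153 cm = 1.53 m
BMI = 75.1 / 1.53^2
BMI = 32.08 kg/m^2


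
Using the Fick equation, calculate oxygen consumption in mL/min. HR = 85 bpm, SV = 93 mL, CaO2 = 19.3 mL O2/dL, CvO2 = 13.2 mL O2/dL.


CO = HR*SV = 85*93/1000 = 7.905 L/min
a-v O2 diff = 19.3 - 13.2 = 6.1 mL/dL
VO2 = CO * (CaO2-CvO2) * 10 dL/L
VO2 = 7.905 * 6.1 * 10
VO2 = 482.2 mL/min


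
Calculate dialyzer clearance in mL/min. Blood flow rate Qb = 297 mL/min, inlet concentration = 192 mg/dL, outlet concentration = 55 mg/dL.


K = Qb * (Cb_in - Cb_out) / Cb_in
K = 297 * (192 - 55) / 192
K = 211.9 mL/min


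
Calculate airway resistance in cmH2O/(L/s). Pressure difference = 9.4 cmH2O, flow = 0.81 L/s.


R = dP / flow
R = 9.4 / 0.81
R = 11.6 cmH2O/(L/s)


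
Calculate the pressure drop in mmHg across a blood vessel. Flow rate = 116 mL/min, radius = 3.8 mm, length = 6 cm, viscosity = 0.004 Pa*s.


dP = 8*mu*L*Q / (pi*r^4)
Q = 116 mL/min = 1.93333e-06 m^3/s
dP = 5.66661 Pa = 5.66661 / 133.322 mmHg = 0.0425 mmHg


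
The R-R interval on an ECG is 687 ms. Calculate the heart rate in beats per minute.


HR = 60 / RR_interval(s)
RR = 687 ms = 0.687 s
HR = 60 / 0.687 = 87.34 bpm


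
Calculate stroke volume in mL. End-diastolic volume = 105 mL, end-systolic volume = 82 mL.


SV = EDV - ESV
SV = 105 - 82
SV = 23 mL


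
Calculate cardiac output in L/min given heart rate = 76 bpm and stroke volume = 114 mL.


CO = HR * SV
CO = 76 * 114 / 1000
CO = 8.664 L/min


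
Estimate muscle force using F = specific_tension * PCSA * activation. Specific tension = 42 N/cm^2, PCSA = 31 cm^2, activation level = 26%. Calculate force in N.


F = sigma * PCSA * activation
F = 42 * 31 * 0.26
F = 338.5 N


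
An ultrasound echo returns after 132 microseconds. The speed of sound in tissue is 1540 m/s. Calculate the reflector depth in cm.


depth = c * t / 2
t = 132 us = 1.3200e-04 s
depth = 1540 * 1.3200e-04 / 2
depth = 0.10164 m = 10.164 cm


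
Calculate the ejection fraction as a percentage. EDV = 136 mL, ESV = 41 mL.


SV = EDV - ESV = 136 - 41 = 95 mL
EF = SV/EDV * 100 = 95/136 * 100
EF = 69.85%


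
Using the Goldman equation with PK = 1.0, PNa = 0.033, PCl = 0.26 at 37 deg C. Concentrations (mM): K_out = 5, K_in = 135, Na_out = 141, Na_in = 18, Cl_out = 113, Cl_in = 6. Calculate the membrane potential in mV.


Vm = (RT/F)*ln((PK*Ko + PNa*Nao + PCl*Cli)/(PK*Ki + PNa*Nai + PCl*Clo))
Numer = 11.213, Denom = 164.974
Vm = -71.86 mV


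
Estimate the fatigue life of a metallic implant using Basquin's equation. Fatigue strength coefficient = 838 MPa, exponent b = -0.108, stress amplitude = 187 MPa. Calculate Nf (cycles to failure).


sigma_a = sigma_f' * (2Nf)^b
2Nf = (sigma_a/sigma_f')^(1/b)
2Nf = (187/838)^(1/-0.108)
2Nf = 1075236
Nf = 537618


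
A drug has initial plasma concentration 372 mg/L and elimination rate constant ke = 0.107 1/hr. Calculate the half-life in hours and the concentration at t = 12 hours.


t_half = ln(2) / ke = 0.693147 / 0.107 = 6.478 hr
C(t) = C0 * exp(-ke*t) = 372 * exp(-0.107*12)
C(12) = 103 mg/L


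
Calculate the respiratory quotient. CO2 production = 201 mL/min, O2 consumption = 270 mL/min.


RQ = VCO2 / VO2
RQ = 201 / 270
RQ = 0.7444


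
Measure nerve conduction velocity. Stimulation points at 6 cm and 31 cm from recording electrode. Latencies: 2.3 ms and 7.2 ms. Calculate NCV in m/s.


Distance = (31 - 6) / 100 = 0.25 m
dt = (7.2 - 2.3) / 1000 = 0.0049 s
NCV = dist / dt = 51.02 m/s


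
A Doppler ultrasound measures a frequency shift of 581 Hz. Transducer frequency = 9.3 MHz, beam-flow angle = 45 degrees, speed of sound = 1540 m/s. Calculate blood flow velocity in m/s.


v = fd * c / (2 * f0 * cos(theta))
v = 581 * 1540 / (2 * 9.3000e+06 * cos(45))
v = 0.06803 m/s


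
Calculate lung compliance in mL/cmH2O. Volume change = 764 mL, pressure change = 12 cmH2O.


C = dV / dP
C = 764 / 12
C = 63.67 mL/cmH2O


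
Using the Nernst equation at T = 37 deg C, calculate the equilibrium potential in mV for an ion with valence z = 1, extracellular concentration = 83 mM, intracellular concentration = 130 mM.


E = (RT/(zF)) * ln(C_out/C_in)
T = 37 + 273.15 = 310.15 K
E = (8.314 * 310.15 / (1 * 96485)) * ln(83/130)
E = -11.99 mV


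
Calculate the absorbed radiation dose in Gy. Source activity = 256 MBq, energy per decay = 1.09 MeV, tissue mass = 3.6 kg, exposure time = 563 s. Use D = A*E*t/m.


A = 256 MBq = 2.5600e+08 Bq
E = 1.09 MeV = 1.74618e-13 J
D = A*E*t/m = 2.5600e+08*1.74618e-13*563/3.6
D = 0.006991 Gy


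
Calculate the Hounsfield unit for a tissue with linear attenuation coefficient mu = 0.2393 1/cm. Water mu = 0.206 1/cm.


HU = ((mu_tissue - mu_water) / mu_water) * 1000
HU = ((0.2393 - 0.206) / 0.206) * 1000
HU = 161.7


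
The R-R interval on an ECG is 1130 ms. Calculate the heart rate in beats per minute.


HR = 60 / RR_interval(s)
RR = 1130 ms = 1.13 s
HR = 60 / 1.13 = 53.1 bpm


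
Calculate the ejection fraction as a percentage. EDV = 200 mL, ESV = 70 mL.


SV = EDV - ESV = 200 - 70 = 130 mL
EF = SV/EDV * 100 = 130/200 * 100
EF = 65%


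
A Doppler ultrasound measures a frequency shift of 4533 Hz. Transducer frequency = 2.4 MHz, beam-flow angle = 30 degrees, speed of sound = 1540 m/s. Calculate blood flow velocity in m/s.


v = fd * c / (2 * f0 * cos(theta))
v = 4533 * 1540 / (2 * 2.4000e+06 * cos(30))
v = 1.679 m/s


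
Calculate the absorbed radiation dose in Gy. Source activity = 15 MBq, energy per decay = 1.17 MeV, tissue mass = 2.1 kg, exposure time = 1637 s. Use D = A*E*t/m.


A = 15 MBq = 1.5000e+07 Bq
E = 1.17 MeV = 1.87434e-13 J
D = A*E*t/m = 1.5000e+07*1.87434e-13*1637/2.1
D = 0.002192 Gy


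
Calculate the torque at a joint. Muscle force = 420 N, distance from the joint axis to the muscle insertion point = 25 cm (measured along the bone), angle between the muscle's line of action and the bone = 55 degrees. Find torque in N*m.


Torque = F * d * sin(theta)   (moment arm = d*sin(theta))
d = 25 cm = 0.25 m
Torque = 420 * 0.25 * sin(55)
Torque = 86.01 N*m


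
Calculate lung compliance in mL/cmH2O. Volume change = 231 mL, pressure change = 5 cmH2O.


C = dV / dP
C = 231 / 5
C = 46.2 mL/cmH2O
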